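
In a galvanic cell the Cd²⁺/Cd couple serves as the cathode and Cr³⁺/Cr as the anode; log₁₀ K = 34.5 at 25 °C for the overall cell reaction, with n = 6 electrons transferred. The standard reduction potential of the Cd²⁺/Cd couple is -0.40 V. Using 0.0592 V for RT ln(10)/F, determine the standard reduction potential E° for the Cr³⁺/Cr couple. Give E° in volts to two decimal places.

-0.74 V

E°cell = (0.0592/n)·log K = (0.0592/6)(34.5) = +0.340 V.
Since Cd²⁺/Cd is the cathode and Cr³⁺/Cr the anode, E°cell = E°(Cd²⁺/Cd) − E°(Cr³⁺/Cr).
So E°(Cr³⁺/Cr) = E°(Cd²⁺/Cd) − E°cell = (-0.40) − (+0.340) = -0.74 V.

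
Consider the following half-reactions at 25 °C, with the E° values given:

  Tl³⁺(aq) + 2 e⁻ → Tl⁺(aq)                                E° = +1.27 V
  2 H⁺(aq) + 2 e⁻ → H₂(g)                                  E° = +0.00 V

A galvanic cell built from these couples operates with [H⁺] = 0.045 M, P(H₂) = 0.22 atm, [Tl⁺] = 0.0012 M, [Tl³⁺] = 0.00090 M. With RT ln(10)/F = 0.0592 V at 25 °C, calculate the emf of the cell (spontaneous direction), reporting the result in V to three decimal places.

Tl³⁺/Tl⁺ is the cathode (higher E°), H⁺/H₂ the anode: E°cell = +1.27 − (+0.00) = +1.27 V, n = 2.
Overall: Tl³⁺(aq) + H₂(g) → Tl⁺(aq) + 2 H⁺(aq)
Q = [Tl⁺]·[H⁺]^2 / ([Tl³⁺]·P(H₂)); log Q = -1.911.
E = E° − (0.0592/n) log Q = +1.27 − (0.0592/2)(-1.911) = +1.327 V.

+1.327 V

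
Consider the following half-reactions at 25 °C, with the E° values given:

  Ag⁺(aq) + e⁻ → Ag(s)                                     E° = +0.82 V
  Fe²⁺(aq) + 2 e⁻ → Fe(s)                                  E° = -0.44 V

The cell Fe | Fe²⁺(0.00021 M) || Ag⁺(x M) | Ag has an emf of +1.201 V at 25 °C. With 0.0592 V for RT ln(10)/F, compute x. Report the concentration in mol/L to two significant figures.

0.0015 M

Ag⁺/Ag is the cathode, Fe²⁺/Fe the anode: E°cell = +1.26 V, n = 2.
Overall reaction: 2 Ag⁺(aq) + Fe(s) → 2 Ag(s) + Fe²⁺(aq); Q = [Fe²⁺]^1/[Ag⁺]^2.
From E = E° − (0.0592/n) log Q: log Q = (E° − E)·n/0.0592 = (+1.26 − (+1.201))·2/0.0592 = 1.9932.
So 2·log[Ag⁺] = 1·log(0.00021) − log Q = -3.6778 − (1.9932) = -5.6710; log[Ag⁺] = -5.6710 / 2 = -2.8355; [Ag⁺] = 10^(-2.8355) ≈ 0.0015 M.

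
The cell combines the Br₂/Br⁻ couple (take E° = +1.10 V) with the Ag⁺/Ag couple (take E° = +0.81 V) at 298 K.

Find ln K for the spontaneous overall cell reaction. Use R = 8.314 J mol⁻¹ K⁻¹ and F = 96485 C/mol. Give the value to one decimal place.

Cathode: Br₂/Br⁻; anode: Ag⁺/Ag. E°cell = (+1.10) − (+0.81) = +0.29 V, with n = 2.
ΔG° = −nFE° = −RT ln K, so ln K = nFE°/(RT) = (2)(96485)(+0.29) / ((8.314)(298)) = 22.587.

22.6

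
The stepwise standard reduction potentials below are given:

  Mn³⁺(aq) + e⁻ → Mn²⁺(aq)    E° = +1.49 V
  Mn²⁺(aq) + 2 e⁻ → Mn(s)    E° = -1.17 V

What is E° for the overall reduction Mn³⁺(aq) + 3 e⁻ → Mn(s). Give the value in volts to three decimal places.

Adding the free-energy changes (−nFE°) of the two steps gives −n₃FE°₃ = −n₁FE°₁ − n₂FE°₂.
E°₃ = (1×+1.49 + 2×-1.17) / 3 = (-0.850) / 3 = -0.283 V.

-0.283 V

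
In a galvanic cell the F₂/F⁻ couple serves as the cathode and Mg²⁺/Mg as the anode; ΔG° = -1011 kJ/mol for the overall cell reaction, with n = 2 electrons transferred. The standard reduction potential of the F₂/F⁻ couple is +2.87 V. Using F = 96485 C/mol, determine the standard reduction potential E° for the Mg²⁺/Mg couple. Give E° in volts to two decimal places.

-2.37 V

E°cell = −ΔG°/(nF) = −(-1011×10³)/((2)(96485)) = +5.239 V.
Since F₂/F⁻ is the cathode and Mg²⁺/Mg the anode, E°cell = E°(F₂/F⁻) − E°(Mg²⁺/Mg).
So E°(Mg²⁺/Mg) = E°(F₂/F⁻) − E°cell = (+2.87) − (+5.239) = -2.37 V.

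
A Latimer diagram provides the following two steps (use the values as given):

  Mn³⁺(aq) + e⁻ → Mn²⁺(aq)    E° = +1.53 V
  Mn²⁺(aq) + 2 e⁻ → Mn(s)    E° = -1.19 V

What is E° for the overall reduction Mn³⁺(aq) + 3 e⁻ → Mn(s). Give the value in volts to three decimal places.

Standard free energies of sequential steps add: ΔG°₃ = ΔG°₁ + ΔG°₂, so n₃E°₃ = n₁E°₁ + n₂E°₂.
E°₃ = (1×+1.53 + 2×-1.19) / 3 = (-0.850) / 3 = -0.283 V.

-0.283 V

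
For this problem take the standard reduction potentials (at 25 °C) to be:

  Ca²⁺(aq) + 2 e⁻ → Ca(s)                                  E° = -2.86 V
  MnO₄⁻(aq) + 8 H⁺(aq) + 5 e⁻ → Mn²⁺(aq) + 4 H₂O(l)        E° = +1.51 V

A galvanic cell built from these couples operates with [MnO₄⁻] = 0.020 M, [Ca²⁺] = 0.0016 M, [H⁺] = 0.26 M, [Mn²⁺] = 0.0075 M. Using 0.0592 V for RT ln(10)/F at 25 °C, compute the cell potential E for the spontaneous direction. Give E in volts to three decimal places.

MnO₄⁻/Mn²⁺ is the cathode (higher E°), Ca²⁺/Ca the anode: E°cell = +1.51 − (-2.86) = +4.37 V, n = 10.
Overall: 2 MnO₄⁻(aq) + 16 H⁺(aq) + 5 Ca(s) → 2 Mn²⁺(aq) + 8 H₂O(l) + 5 Ca²⁺(aq)
Q = [Mn²⁺]^2·[Ca²⁺]^5 / ([MnO₄⁻]^2·[H⁺]^16); log Q = -5.471.
E = E° − (0.0592/n) log Q = +4.37 − (0.0592/10)(-5.471) = +4.402 V.

+4.402 V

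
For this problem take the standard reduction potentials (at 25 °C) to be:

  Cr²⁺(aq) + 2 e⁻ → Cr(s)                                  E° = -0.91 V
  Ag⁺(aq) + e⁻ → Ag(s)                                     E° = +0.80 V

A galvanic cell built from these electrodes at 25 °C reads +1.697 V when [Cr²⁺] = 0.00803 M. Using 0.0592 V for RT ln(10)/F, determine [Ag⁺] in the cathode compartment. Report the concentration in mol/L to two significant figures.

Ag⁺/Ag is the cathode, Cr²⁺/Cr the anode: E°cell = +1.71 V, n = 2.
Overall reaction: 2 Ag⁺(aq) + Cr(s) → 2 Ag(s) + Cr²⁺(aq); Q = [Cr²⁺]^1/[Ag⁺]^2.
From E = E° − (0.0592/n) log Q: log Q = (E° − E)·n/0.0592 = (+1.71 − (+1.697))·2/0.0592 = 0.4392.
So 2·log[Ag⁺] = 1·log(0.00803) − log Q = -2.0953 − (0.4392) = -2.5345; log[Ag⁺] = -2.5345 / 2 = -1.2672; [Ag⁺] = 10^(-1.2672) ≈ 0.054 M.

0.054 M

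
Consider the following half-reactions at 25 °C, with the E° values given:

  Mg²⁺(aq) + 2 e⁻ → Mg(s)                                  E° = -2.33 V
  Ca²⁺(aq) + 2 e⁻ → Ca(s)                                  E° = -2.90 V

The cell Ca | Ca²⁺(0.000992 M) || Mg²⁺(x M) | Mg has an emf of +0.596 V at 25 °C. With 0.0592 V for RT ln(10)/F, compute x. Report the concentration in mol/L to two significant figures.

0.0075 M

Mg²⁺/Mg is the cathode, Ca²⁺/Ca the anode: E°cell = +0.57 V, n = 2.
Overall reaction: Mg²⁺(aq) + Ca(s) → Mg(s) + Ca²⁺(aq); Q = [Ca²⁺]^1/[Mg²⁺]^1.
From E = E° − (0.0592/n) log Q: log Q = (E° − E)·n/0.0592 = (+0.57 − (+0.596))·2/0.0592 = -0.8784.
So 1·log[Mg²⁺] = 1·log(0.000992) − log Q = -3.0035 − (-0.8784) = -2.1251; [Mg²⁺] = 10^(-2.1251) ≈ 0.0075 M.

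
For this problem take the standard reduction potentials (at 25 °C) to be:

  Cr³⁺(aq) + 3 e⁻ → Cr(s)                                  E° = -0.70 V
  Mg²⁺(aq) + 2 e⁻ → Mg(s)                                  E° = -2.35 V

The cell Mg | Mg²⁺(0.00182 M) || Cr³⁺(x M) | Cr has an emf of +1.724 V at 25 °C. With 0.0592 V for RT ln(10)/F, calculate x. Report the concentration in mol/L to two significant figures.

0.44 M

Cr³⁺/Cr is the cathode, Mg²⁺/Mg the anode: E°cell = +1.65 V, n = 6.
Overall reaction: 2 Cr³⁺(aq) + 3 Mg(s) → 2 Cr(s) + 3 Mg²⁺(aq); Q = [Mg²⁺]^3/[Cr³⁺]^2.
From E = E° − (0.0592/n) log Q: log Q = (E° − E)·n/0.0592 = (+1.65 − (+1.724))·6/0.0592 = -7.5000.
So 2·log[Cr³⁺] = 3·log(0.00182) − log Q = -8.2198 − (-7.5000) = -0.7198; log[Cr³⁺] = -0.7198 / 2 = -0.3599; [Cr³⁺] = 10^(-0.3599) ≈ 0.44 M.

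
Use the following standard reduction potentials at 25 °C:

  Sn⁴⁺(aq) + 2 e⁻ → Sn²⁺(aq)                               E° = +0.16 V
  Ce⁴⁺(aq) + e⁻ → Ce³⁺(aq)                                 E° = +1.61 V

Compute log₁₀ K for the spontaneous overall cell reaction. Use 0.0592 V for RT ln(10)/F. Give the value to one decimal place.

Cathode: Ce⁴⁺/Ce³⁺; anode: Sn⁴⁺/Sn²⁺. E°cell = +1.45 V, n = 2.
log K = nE°cell / 0.0592 = (2)(+1.45) / 0.0592 = 49.0.

49.0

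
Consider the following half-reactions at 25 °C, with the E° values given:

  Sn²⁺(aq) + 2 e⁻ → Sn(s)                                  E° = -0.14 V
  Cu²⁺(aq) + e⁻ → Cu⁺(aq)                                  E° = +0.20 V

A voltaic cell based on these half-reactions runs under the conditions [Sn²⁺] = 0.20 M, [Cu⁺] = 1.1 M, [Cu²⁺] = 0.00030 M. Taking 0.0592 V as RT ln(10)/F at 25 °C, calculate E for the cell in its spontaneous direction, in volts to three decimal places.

Cu²⁺/Cu⁺ is the cathode (higher E°), Sn²⁺/Sn the anode: E°cell = +0.20 − (-0.14) = +0.34 V, n = 2.
Overall: 2 Cu²⁺(aq) + Sn(s) → 2 Cu⁺(aq) + Sn²⁺(aq)
Q = [Cu⁺]^2·[Sn²⁺] / ([Cu²⁺]^2); log Q = 6.430.
E = E° − (0.0592/n) log Q = +0.34 − (0.0592/2)(6.430) = +0.150 V.

+0.150 V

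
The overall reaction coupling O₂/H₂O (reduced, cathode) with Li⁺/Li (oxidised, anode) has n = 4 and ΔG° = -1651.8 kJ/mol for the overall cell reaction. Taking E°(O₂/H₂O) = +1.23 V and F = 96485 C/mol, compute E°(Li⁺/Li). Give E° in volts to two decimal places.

-3.05 V

E°cell = −ΔG°/(nF) = −(-1651.8×10³)/((4)(96485)) = +4.280 V.
Since O₂/H₂O is the cathode and Li⁺/Li the anode, E°cell = E°(O₂/H₂O) − E°(Li⁺/Li).
So E°(Li⁺/Li) = E°(O₂/H₂O) − E°cell = (+1.23) − (+4.280) = -3.05 V.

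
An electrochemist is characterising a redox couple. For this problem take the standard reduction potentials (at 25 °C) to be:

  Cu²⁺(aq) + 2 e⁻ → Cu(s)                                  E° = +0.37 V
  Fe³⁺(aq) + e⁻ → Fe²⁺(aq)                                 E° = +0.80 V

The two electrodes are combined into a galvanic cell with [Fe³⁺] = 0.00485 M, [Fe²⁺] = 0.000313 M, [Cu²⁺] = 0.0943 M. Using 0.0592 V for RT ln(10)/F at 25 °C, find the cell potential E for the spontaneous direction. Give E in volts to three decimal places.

+0.531 V

Fe³⁺/Fe²⁺ is the cathode (higher E°), Cu²⁺/Cu the anode: E°cell = +0.80 − (+0.37) = +0.43 V, n = 2.
Overall: 2 Fe³⁺(aq) + Cu(s) → 2 Fe²⁺(aq) + Cu²⁺(aq)
Q = [Fe²⁺]^2·[Cu²⁺] / ([Fe³⁺]^2); log Q = -3.406.
E = E° − (0.0592/n) log Q = +0.43 − (0.0592/2)(-3.406) = +0.531 V.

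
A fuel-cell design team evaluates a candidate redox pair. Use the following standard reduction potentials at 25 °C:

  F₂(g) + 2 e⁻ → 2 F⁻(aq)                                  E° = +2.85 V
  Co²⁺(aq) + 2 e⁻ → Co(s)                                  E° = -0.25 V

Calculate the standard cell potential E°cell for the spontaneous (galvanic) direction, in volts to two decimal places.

+3.10 V

The F₂/F⁻ couple has the higher reduction potential, so it is the cathode; Co²⁺/Co is oxidised at the anode.
E°cell = E°(cathode) − E°(anode) = (+2.85) − (-0.25) = +3.10 V.
Since E°cell > 0, the reaction is spontaneous under standard conditions.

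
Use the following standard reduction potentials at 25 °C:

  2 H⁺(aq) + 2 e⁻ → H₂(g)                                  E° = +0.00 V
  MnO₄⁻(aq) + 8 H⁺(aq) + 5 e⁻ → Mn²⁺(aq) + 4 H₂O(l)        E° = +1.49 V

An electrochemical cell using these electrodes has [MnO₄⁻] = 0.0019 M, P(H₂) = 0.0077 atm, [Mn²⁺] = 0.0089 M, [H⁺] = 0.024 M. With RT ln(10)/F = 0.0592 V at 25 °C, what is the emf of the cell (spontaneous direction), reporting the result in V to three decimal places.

+1.362 V

MnO₄⁻/Mn²⁺ is the cathode (higher E°), H⁺/H₂ the anode: E°cell = +1.49 − (+0.00) = +1.49 V, n = 10.
Overall: 2 MnO₄⁻(aq) + 6 H⁺(aq) + 5 H₂(g) → 2 Mn²⁺(aq) + 8 H₂O(l)
Q = [Mn²⁺]^2 / ([MnO₄⁻]^2·[H⁺]^6·P(H₂)^5); log Q = 21.628.
E = E° − (0.0592/n) log Q = +1.49 − (0.0592/10)(21.628) = +1.362 V.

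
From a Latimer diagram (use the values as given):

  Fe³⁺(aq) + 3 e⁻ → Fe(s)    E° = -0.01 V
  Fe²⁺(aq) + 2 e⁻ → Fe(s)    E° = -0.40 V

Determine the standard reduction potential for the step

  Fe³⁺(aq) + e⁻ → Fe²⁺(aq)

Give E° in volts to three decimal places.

Sequential free energies add, so n₃E°₃ = n₁E°₁ + n₂E°₂.
With n₃ = 3, and the known step contributing 2×(-0.40) V, the unknown satisfies 1·E° = 3×(-0.01) − 2×(-0.40) = +0.770.
E° = +0.770 / 1 = +0.770 V.

+0.770 V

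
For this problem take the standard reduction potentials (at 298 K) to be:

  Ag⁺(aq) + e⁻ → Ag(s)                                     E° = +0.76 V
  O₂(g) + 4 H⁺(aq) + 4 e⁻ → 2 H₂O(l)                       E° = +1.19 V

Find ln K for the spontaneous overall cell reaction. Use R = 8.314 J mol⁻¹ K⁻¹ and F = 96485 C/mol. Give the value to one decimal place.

67.0

Cathode: O₂/H₂O; anode: Ag⁺/Ag. E°cell = (+1.19) − (+0.76) = +0.43 V, with n = 4.
ΔG° = −nFE° = −RT ln K, so ln K = nFE°/(RT) = (4)(96485)(+0.43) / ((8.314)(298)) = 66.983.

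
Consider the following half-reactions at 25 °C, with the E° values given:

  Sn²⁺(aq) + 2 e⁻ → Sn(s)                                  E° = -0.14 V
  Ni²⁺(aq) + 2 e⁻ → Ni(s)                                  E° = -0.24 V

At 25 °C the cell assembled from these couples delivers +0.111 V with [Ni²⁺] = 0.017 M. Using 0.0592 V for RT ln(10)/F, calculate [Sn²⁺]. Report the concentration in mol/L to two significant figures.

0.040 M

Sn²⁺/Sn is the cathode, Ni²⁺/Ni the anode: E°cell = +0.10 V, n = 2.
Overall reaction: Sn²⁺(aq) + Ni(s) → Sn(s) + Ni²⁺(aq); Q = [Ni²⁺]^1/[Sn²⁺]^1.
From E = E° − (0.0592/n) log Q: log Q = (E° − E)·n/0.0592 = (+0.10 − (+0.111))·2/0.0592 = -0.3716.
So 1·log[Sn²⁺] = 1·log(0.017) − log Q = -1.7696 − (-0.3716) = -1.3980; [Sn²⁺] = 10^(-1.3980) ≈ 0.040 M.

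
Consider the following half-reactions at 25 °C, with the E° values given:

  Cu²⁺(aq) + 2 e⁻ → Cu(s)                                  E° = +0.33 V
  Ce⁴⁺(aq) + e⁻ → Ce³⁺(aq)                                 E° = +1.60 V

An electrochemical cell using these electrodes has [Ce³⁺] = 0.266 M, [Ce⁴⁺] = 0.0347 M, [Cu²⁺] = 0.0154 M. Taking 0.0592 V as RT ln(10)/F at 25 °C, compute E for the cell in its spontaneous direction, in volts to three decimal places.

+1.271 V

Ce⁴⁺/Ce³⁺ is the cathode (higher E°), Cu²⁺/Cu the anode: E°cell = +1.60 − (+0.33) = +1.27 V, n = 2.
Overall: 2 Ce⁴⁺(aq) + Cu(s) → 2 Ce³⁺(aq) + Cu²⁺(aq)
Q = [Ce³⁺]^2·[Cu²⁺] / ([Ce⁴⁺]^2); log Q = -0.043.
E = E° − (0.0592/n) log Q = +1.27 − (0.0592/2)(-0.043) = +1.271 V.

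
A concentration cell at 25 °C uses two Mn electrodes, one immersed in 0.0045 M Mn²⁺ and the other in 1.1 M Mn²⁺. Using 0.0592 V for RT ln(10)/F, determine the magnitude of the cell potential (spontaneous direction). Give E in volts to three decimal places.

For a concentration cell E°cell = 0. The 1.1 M side is the cathode (reduction is favoured where [Mn²⁺] is higher).
With n = 2, E = −(0.0592/2) log([Mn²⁺]ₐₙ/[Mn²⁺]꜀ₐₜ) = −(0.0592/2) log(0.0045/1.1) = −(0.0592/2)(-2.388) = +0.071 V.

+0.071 V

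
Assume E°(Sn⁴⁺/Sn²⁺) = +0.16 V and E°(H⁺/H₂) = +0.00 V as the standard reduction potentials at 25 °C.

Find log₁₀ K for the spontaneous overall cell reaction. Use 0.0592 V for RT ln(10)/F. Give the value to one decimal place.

Cathode: Sn⁴⁺/Sn²⁺; anode: H⁺/H₂. E°cell = +0.16 V, n = 2.
log K = nE°cell / 0.0592 = (2)(+0.16) / 0.0592 = 5.4.

5.4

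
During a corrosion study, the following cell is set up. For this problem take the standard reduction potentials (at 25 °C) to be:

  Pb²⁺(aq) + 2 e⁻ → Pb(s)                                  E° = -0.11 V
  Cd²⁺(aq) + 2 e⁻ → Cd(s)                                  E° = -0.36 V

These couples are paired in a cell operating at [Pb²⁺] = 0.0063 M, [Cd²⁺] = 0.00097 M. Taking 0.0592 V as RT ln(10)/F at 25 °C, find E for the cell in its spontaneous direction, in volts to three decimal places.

+0.274 V

Pb²⁺/Pb is the cathode (higher E°), Cd²⁺/Cd the anode: E°cell = -0.11 − (-0.36) = +0.25 V, n = 2.
Overall: Pb²⁺(aq) + Cd(s) → Pb(s) + Cd²⁺(aq)
Q = [Cd²⁺] / ([Pb²⁺]); log Q = -0.813.
E = E° − (0.0592/n) log Q = +0.25 − (0.0592/2)(-0.813) = +0.274 V.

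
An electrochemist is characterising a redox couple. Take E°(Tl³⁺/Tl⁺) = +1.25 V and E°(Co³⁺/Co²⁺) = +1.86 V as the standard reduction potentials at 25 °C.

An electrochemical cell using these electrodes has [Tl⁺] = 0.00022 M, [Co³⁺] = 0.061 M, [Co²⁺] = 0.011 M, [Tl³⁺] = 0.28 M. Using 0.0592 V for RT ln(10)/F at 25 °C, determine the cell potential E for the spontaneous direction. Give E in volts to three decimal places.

+0.562 V

Co³⁺/Co²⁺ is the cathode (higher E°), Tl³⁺/Tl⁺ the anode: E°cell = +1.86 − (+1.25) = +0.61 V, n = 2.
Overall: 2 Co³⁺(aq) + Tl⁺(aq) → 2 Co²⁺(aq) + Tl³⁺(aq)
Q = [Co²⁺]^2·[Tl³⁺] / ([Co³⁺]^2·[Tl⁺]); log Q = 1.617.
E = E° − (0.0592/n) log Q = +0.61 − (0.0592/2)(1.617) = +0.562 V.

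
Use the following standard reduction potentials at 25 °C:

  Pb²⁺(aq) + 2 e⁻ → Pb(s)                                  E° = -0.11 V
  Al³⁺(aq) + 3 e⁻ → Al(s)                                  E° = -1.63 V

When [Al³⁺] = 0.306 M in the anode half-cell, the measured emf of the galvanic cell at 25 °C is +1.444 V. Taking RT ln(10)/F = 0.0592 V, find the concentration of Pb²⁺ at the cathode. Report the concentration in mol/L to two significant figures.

Pb²⁺/Pb is the cathode, Al³⁺/Al the anode: E°cell = +1.52 V, n = 6.
Overall reaction: 3 Pb²⁺(aq) + 2 Al(s) → 3 Pb(s) + 2 Al³⁺(aq); Q = [Al³⁺]^2/[Pb²⁺]^3.
From E = E° − (0.0592/n) log Q: log Q = (E° − E)·n/0.0592 = (+1.52 − (+1.444))·6/0.0592 = 7.7027.
So 3·log[Pb²⁺] = 2·log(0.306) − log Q = -1.0286 − (7.7027) = -8.7313; log[Pb²⁺] = -8.7313 / 3 = -2.9104; [Pb²⁺] = 10^(-2.9104) ≈ 0.0012 M.

0.0012 M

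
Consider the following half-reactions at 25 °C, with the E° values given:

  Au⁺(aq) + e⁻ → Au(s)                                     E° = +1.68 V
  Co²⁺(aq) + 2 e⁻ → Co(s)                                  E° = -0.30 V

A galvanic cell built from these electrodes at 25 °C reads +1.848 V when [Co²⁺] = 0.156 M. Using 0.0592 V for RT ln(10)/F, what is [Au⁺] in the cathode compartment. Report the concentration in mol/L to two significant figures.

Au⁺/Au is the cathode, Co²⁺/Co the anode: E°cell = +1.98 V, n = 2.
Overall reaction: 2 Au⁺(aq) + Co(s) → 2 Au(s) + Co²⁺(aq); Q = [Co²⁺]^1/[Au⁺]^2.
From E = E° − (0.0592/n) log Q: log Q = (E° − E)·n/0.0592 = (+1.98 − (+1.848))·2/0.0592 = 4.4595.
So 2·log[Au⁺] = 1·log(0.156) − log Q = -0.8069 − (4.4595) = -5.2664; log[Au⁺] = -5.2664 / 2 = -2.6332; [Au⁺] = 10^(-2.6332) ≈ 0.0023 M.

0.0023 M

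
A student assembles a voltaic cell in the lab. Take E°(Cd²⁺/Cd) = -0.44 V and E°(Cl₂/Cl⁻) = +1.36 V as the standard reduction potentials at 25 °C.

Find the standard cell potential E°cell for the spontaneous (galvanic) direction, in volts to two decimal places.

+1.80 V

The Cl₂/Cl⁻ couple has the higher reduction potential, so it is the cathode; Cd²⁺/Cd is oxidised at the anode.
E°cell = E°(cathode) − E°(anode) = (+1.36) − (-0.44) = +1.80 V.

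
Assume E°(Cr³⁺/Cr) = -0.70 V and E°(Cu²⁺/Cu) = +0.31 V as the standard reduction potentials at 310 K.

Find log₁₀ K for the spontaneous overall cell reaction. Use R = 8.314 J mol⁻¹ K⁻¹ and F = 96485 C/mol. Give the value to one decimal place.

Cathode: Cu²⁺/Cu; anode: Cr³⁺/Cr. E°cell = (+0.31) − (-0.70) = +1.01 V, with n = 6.
ΔG° = −nFE° = −RT ln K, so ln K = nFE°/(RT) = (6)(96485)(+1.01) / ((8.314)(310)) = 226.861.
log₁₀ K = 226.861 / ln 10 = 98.5.

98.5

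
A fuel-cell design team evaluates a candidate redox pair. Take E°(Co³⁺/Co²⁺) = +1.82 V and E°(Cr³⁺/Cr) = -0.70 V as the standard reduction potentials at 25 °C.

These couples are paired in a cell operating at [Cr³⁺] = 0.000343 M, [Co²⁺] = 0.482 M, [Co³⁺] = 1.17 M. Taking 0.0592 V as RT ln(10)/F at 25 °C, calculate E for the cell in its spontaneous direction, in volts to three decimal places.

Co³⁺/Co²⁺ is the cathode (higher E°), Cr³⁺/Cr the anode: E°cell = +1.82 − (-0.70) = +2.52 V, n = 3.
Overall: 3 Co³⁺(aq) + Cr(s) → 3 Co²⁺(aq) + Cr³⁺(aq)
Q = [Co²⁺]^3·[Cr³⁺] / ([Co³⁺]^3); log Q = -4.620.
E = E° − (0.0592/n) log Q = +2.52 − (0.0592/3)(-4.620) = +2.611 V.

+2.611 V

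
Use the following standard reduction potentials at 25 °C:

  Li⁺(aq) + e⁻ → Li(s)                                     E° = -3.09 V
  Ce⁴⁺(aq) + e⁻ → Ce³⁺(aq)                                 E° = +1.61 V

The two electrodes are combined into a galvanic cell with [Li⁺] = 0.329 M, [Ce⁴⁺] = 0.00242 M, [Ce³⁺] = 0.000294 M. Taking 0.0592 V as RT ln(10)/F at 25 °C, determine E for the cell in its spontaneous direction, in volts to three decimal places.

Ce⁴⁺/Ce³⁺ is the cathode (higher E°), Li⁺/Li the anode: E°cell = +1.61 − (-3.09) = +4.70 V, n = 1.
Overall: Ce⁴⁺(aq) + Li(s) → Ce³⁺(aq) + Li⁺(aq)
Q = [Ce³⁺]·[Li⁺] / ([Ce⁴⁺]); log Q = -1.398.
E = E° − (0.0592/n) log Q = +4.70 − (0.0592/1)(-1.398) = +4.783 V.

+4.783 V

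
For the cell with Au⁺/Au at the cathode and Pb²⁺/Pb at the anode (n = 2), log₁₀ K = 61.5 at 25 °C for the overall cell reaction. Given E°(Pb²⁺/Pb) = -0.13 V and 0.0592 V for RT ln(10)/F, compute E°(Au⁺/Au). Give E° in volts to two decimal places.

+1.69 V

E°cell = (0.0592/n)·log K = (0.0592/2)(61.5) = +1.820 V.
Since Au⁺/Au is the cathode and Pb²⁺/Pb the anode, E°cell = E°(Au⁺/Au) − E°(Pb²⁺/Pb).
So E°(Au⁺/Au) = E°cell + E°(Pb²⁺/Pb) = +1.820 + (-0.13) = +1.69 V.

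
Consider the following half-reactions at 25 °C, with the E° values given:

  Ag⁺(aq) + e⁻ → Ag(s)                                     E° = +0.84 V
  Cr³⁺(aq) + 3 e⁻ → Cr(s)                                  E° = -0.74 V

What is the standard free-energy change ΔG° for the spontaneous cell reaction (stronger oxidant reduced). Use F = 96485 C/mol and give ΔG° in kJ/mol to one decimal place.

Ag⁺/Ag (E° = +0.84 V) is the cathode; Cr³⁺/Cr (E° = -0.74 V) is the anode, so E°cell = +1.58 V.
Balancing electrons gives n = 3 (lcm of 1 and 3).
ΔG° = −nFE° = −(3)(96485)(+1.58) = -457,339 J = -457.3 kJ/mol.

-457.3 kJ/mol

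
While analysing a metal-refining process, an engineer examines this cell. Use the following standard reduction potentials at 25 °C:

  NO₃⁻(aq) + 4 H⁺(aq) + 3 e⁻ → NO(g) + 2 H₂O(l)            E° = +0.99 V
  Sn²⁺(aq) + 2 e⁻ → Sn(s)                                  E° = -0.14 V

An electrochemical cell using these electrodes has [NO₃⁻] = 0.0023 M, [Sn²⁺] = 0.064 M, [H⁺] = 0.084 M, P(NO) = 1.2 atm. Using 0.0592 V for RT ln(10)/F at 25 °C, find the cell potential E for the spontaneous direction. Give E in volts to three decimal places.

NO₃⁻/NO is the cathode (higher E°), Sn²⁺/Sn the anode: E°cell = +0.99 − (-0.14) = +1.13 V, n = 6.
Overall: 2 NO₃⁻(aq) + 8 H⁺(aq) + 3 Sn(s) → 2 NO(g) + 4 H₂O(l) + 3 Sn²⁺(aq)
Q = P(NO)^2·[Sn²⁺]^3 / ([NO₃⁻]^2·[H⁺]^8); log Q = 10.459.
E = E° − (0.0592/n) log Q = +1.13 − (0.0592/6)(10.459) = +1.027 V.

+1.027 V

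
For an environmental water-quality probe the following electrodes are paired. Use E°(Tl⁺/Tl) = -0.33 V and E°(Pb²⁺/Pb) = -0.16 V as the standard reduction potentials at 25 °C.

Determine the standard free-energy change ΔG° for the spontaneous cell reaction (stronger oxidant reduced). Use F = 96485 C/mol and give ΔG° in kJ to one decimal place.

-32.8 kJ

Pb²⁺/Pb (E° = -0.16 V) is the cathode; Tl⁺/Tl (E° = -0.33 V) is the anode, so E°cell = +0.17 V.
Balancing electrons gives n = 2 (lcm of 2 and 1).
ΔG° = −nFE° = −(2)(96485)(+0.17) = -32,805 J = -32.8 kJ.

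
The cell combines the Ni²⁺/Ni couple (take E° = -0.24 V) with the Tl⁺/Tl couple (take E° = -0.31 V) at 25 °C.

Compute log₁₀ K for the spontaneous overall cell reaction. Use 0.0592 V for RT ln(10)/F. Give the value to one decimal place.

Cathode: Ni²⁺/Ni; anode: Tl⁺/Tl. E°cell = +0.07 V, n = 2.
log K = nE°cell / 0.0592 = (2)(+0.07) / 0.0592 = 2.4.

2.4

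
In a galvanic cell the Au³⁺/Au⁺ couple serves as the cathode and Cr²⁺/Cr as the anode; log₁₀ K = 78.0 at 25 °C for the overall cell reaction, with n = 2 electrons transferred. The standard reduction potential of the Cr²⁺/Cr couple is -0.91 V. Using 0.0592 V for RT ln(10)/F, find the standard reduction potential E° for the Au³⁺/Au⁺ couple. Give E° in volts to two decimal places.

+1.40 V

E°cell = (0.0592/n)·log K = (0.0592/2)(78.0) = +2.309 V.
Since Au³⁺/Au⁺ is the cathode and Cr²⁺/Cr the anode, E°cell = E°(Au³⁺/Au⁺) − E°(Cr²⁺/Cr).
So E°(Au³⁺/Au⁺) = E°cell + E°(Cr²⁺/Cr) = +2.309 + (-0.91) = +1.40 V.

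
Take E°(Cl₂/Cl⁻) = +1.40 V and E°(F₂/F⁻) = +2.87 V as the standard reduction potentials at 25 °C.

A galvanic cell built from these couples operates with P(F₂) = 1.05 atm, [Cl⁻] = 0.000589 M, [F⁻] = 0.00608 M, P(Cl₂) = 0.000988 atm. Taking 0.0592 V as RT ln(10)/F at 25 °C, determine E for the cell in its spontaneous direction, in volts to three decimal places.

+1.500 V

F₂/F⁻ is the cathode (higher E°), Cl₂/Cl⁻ the anode: E°cell = +2.87 − (+1.40) = +1.47 V, n = 2.
Overall: F₂(g) + 2 Cl⁻(aq) → 2 F⁻(aq) + Cl₂(g)
Q = [F⁻]^2·P(Cl₂) / (P(F₂)·[Cl⁻]^2); log Q = -0.999.
E = E° − (0.0592/n) log Q = +1.47 − (0.0592/2)(-0.999) = +1.500 V.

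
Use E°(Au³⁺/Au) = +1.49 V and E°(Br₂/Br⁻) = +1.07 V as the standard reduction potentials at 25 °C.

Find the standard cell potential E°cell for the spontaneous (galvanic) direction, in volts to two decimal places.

+0.42 V

The Au³⁺/Au couple has the higher reduction potential, so it is the cathode; Br₂/Br⁻ is oxidised at the anode.
E°cell = E°(cathode) − E°(anode) = (+1.49) − (+1.07) = +0.42 V.
Since E°cell > 0, the reaction is spontaneous under standard conditions.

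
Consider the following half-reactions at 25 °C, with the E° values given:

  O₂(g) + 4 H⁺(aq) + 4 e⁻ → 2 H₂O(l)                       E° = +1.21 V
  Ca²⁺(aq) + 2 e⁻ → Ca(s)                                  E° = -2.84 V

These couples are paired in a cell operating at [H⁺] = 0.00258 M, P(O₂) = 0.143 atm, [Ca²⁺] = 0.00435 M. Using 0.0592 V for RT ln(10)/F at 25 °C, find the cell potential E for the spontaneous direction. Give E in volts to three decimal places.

O₂/H₂O is the cathode (higher E°), Ca²⁺/Ca the anode: E°cell = +1.21 − (-2.84) = +4.05 V, n = 4.
Overall: O₂(g) + 4 H⁺(aq) + 2 Ca(s) → 2 H₂O(l) + 2 Ca²⁺(aq)
Q = [Ca²⁺]^2 / (P(O₂)·[H⁺]^4); log Q = 6.475.
E = E° − (0.0592/n) log Q = +4.05 − (0.0592/4)(6.475) = +3.954 V.

+3.954 V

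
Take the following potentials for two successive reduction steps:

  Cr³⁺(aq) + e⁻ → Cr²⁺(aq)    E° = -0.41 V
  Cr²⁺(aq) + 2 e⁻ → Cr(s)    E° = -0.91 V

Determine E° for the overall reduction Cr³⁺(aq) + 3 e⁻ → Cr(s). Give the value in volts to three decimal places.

-0.743 V

Since ΔG° = −nFE° is additive over sequential reductions, n₃E°₃ = n₁E°₁ + n₂E°₂.
E°₃ = (1×-0.41 + 2×-0.91) / 3 = (-2.230) / 3 = -0.743 V.
Simply averaging or adding the two E° values would be wrong; the electron-weighted sum is required.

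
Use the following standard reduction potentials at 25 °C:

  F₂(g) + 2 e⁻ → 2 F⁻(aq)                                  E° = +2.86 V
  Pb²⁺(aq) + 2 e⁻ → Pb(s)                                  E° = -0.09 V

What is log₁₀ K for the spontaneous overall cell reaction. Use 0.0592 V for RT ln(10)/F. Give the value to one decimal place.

Cathode: F₂/F⁻; anode: Pb²⁺/Pb. E°cell = +2.95 V, n = 2.
log K = nE°cell / 0.0592 = (2)(+2.95) / 0.0592 = 99.7.

99.7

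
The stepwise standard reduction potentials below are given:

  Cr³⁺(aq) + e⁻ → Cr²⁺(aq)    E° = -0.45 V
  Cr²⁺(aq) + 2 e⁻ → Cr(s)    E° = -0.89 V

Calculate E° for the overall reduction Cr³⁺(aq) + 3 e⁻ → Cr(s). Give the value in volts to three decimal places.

Adding the free-energy changes (−nFE°) of the two steps gives −n₃FE°₃ = −n₁FE°₁ − n₂FE°₂.
E°₃ = (1×-0.45 + 2×-0.89) / 3 = (-2.230) / 3 = -0.743 V.

-0.743 V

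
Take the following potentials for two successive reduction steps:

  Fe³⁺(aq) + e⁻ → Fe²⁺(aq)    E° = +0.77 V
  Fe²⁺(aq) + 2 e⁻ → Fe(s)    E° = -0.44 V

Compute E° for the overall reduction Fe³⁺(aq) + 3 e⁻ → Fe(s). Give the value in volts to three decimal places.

-0.037 V

Adding the free-energy changes (−nFE°) of the two steps gives −n₃FE°₃ = −n₁FE°₁ − n₂FE°₂.
E°₃ = (1×+0.77 + 2×-0.44) / 3 = (-0.110) / 3 = -0.037 V.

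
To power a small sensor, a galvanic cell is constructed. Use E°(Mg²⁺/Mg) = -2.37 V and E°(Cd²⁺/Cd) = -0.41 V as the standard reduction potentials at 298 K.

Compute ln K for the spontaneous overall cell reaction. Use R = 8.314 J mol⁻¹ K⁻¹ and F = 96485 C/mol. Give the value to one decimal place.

152.7

Cathode: Cd²⁺/Cd; anode: Mg²⁺/Mg. E°cell = (-0.41) − (-2.37) = +1.96 V, with n = 2.
ΔG° = −nFE° = −RT ln K, so ln K = nFE°/(RT) = (2)(96485)(+1.96) / ((8.314)(298)) = 152.658.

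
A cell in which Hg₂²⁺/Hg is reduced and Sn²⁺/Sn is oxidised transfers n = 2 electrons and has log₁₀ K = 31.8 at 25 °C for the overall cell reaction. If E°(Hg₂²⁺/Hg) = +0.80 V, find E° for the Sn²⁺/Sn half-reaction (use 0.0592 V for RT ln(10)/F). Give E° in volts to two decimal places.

E°cell = (0.0592/n)·log K = (0.0592/2)(31.8) = +0.941 V.
Since Hg₂²⁺/Hg is the cathode and Sn²⁺/Sn the anode, E°cell = E°(Hg₂²⁺/Hg) − E°(Sn²⁺/Sn).
So E°(Sn²⁺/Sn) = E°(Hg₂²⁺/Hg) − E°cell = (+0.80) − (+0.941) = -0.14 V.

-0.14 V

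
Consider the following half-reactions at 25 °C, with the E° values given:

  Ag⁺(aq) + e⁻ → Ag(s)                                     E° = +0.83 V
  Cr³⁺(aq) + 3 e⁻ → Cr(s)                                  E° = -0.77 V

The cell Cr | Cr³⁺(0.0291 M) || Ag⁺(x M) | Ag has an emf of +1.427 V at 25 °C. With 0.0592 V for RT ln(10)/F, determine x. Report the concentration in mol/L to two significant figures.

Ag⁺/Ag is the cathode, Cr³⁺/Cr the anode: E°cell = +1.60 V, n = 3.
Overall reaction: 3 Ag⁺(aq) + Cr(s) → 3 Ag(s) + Cr³⁺(aq); Q = [Cr³⁺]^1/[Ag⁺]^3.
From E = E° − (0.0592/n) log Q: log Q = (E° − E)·n/0.0592 = (+1.60 − (+1.427))·3/0.0592 = 8.7669.
So 3·log[Ag⁺] = 1·log(0.0291) − log Q = -1.5361 − (8.7669) = -10.3030; log[Ag⁺] = -10.3030 / 3 = -3.4343; [Ag⁺] = 10^(-3.4343) ≈ 0.00037 M.

0.00037 M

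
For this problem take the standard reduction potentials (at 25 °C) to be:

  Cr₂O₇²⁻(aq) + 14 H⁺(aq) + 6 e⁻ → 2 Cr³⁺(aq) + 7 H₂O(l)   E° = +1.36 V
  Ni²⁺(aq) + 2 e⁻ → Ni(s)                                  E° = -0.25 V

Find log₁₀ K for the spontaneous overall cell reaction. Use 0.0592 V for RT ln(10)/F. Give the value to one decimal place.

Cathode: Cr₂O₇²⁻/Cr³⁺; anode: Ni²⁺/Ni. E°cell = +1.61 V, n = 6.
log K = nE°cell / 0.0592 = (6)(+1.61) / 0.0592 = 163.2.

163.2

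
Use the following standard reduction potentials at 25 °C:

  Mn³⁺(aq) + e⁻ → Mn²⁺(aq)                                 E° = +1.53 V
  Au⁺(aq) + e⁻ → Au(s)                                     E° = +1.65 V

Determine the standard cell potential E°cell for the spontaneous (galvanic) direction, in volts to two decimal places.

+0.12 V

The Au⁺/Au couple has the higher reduction potential, so it is the cathode; Mn³⁺/Mn²⁺ is oxidised at the anode.
E°cell = E°(cathode) − E°(anode) = (+1.65) − (+1.53) = +0.12 V.
Since E°cell > 0, the reaction is spontaneous under standard conditions.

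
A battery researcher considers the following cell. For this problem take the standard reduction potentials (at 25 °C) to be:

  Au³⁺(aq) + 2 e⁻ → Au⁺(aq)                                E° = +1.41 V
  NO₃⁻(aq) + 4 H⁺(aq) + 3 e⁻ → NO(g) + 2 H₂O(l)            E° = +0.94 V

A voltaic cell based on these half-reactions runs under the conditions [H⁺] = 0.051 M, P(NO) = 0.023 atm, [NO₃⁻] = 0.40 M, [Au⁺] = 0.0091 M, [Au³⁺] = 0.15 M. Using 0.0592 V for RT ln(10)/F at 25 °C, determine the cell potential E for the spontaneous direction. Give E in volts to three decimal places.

Au³⁺/Au⁺ is the cathode (higher E°), NO₃⁻/NO the anode: E°cell = +1.41 − (+0.94) = +0.47 V, n = 6.
Overall: 3 Au³⁺(aq) + 2 NO(g) + 4 H₂O(l) → 3 Au⁺(aq) + 2 NO₃⁻(aq) + 8 H⁺(aq)
Q = [Au⁺]^3·[NO₃⁻]^2·[H⁺]^8 / ([Au³⁺]^3·P(NO)^2); log Q = -11.510.
E = E° − (0.0592/n) log Q = +0.47 − (0.0592/6)(-11.510) = +0.584 V.

+0.584 V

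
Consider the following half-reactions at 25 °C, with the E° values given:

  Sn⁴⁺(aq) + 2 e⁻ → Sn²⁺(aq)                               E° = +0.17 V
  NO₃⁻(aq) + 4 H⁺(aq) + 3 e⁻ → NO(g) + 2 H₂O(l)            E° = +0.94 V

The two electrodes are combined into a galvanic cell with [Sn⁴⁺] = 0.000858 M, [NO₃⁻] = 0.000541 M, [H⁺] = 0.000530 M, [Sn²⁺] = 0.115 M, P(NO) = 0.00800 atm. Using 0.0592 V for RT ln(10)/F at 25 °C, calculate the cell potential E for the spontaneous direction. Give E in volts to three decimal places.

+0.551 V

NO₃⁻/NO is the cathode (higher E°), Sn⁴⁺/Sn²⁺ the anode: E°cell = +0.94 − (+0.17) = +0.77 V, n = 6.
Overall: 2 NO₃⁻(aq) + 8 H⁺(aq) + 3 Sn²⁺(aq) → 2 NO(g) + 4 H₂O(l) + 3 Sn⁴⁺(aq)
Q = P(NO)^2·[Sn⁴⁺]^3 / ([NO₃⁻]^2·[H⁺]^8·[Sn²⁺]^3); log Q = 22.164.
E = E° − (0.0592/n) log Q = +0.77 − (0.0592/6)(22.164) = +0.551 V.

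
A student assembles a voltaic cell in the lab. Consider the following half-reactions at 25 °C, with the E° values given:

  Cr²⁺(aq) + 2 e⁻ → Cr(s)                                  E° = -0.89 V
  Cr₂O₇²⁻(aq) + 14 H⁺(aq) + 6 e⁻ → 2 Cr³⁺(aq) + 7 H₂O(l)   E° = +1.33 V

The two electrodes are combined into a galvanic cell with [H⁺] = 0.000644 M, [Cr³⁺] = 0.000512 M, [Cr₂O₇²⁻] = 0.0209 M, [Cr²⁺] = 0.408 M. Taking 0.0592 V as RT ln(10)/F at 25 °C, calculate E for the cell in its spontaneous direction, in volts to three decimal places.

Cr₂O₇²⁻/Cr³⁺ is the cathode (higher E°), Cr²⁺/Cr the anode: E°cell = +1.33 − (-0.89) = +2.22 V, n = 6.
Overall: Cr₂O₇²⁻(aq) + 14 H⁺(aq) + 3 Cr(s) → 2 Cr³⁺(aq) + 7 H₂O(l) + 3 Cr²⁺(aq)
Q = [Cr³⁺]^2·[Cr²⁺]^3 / ([Cr₂O₇²⁻]·[H⁺]^14); log Q = 38.606.
E = E° − (0.0592/n) log Q = +2.22 − (0.0592/6)(38.606) = +1.839 V.

+1.839 V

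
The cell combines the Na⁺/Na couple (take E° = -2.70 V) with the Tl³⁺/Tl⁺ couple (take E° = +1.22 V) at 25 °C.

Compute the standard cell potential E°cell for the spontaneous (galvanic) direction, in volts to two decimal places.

+3.92 V

The Tl³⁺/Tl⁺ couple has the higher reduction potential, so it is the cathode; Na⁺/Na is oxidised at the anode.
E°cell = E°(cathode) − E°(anode) = (+1.22) − (-2.70) = +3.92 V.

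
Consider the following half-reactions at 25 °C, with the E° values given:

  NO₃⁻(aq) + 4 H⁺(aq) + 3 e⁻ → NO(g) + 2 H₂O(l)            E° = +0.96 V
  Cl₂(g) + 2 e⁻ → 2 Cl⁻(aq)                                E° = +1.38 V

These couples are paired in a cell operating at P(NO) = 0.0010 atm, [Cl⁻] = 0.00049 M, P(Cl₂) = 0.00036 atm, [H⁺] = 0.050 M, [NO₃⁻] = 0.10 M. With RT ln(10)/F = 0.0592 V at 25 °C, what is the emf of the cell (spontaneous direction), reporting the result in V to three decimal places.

+0.577 V

Cl₂/Cl⁻ is the cathode (higher E°), NO₃⁻/NO the anode: E°cell = +1.38 − (+0.96) = +0.42 V, n = 6.
Overall: 3 Cl₂(g) + 2 NO(g) + 4 H₂O(l) → 6 Cl⁻(aq) + 2 NO₃⁻(aq) + 8 H⁺(aq)
Q = [Cl⁻]^6·[NO₃⁻]^2·[H⁺]^8 / (P(Cl₂)^3·P(NO)^2); log Q = -15.936.
E = E° − (0.0592/n) log Q = +0.42 − (0.0592/6)(-15.936) = +0.577 V.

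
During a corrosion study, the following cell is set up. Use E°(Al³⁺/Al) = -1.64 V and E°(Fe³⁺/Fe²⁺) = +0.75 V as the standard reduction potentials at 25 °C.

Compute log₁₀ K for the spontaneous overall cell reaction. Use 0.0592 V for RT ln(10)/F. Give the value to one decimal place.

121.1

Cathode: Fe³⁺/Fe²⁺; anode: Al³⁺/Al. E°cell = +2.39 V, n = 3.
log K = nE°cell / 0.0592 = (3)(+2.39) / 0.0592 = 121.1.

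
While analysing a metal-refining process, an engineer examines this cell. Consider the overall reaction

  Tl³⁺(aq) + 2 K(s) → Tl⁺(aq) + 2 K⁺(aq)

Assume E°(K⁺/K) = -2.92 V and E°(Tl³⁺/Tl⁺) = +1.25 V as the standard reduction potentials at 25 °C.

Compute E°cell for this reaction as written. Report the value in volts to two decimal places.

The Tl³⁺/Tl⁺ couple has the higher reduction potential, so it is the cathode; K⁺/K is oxidised at the anode.
E°cell = E°(cathode) − E°(anode) = (+1.25) − (-2.92) = +4.17 V.

+4.17 V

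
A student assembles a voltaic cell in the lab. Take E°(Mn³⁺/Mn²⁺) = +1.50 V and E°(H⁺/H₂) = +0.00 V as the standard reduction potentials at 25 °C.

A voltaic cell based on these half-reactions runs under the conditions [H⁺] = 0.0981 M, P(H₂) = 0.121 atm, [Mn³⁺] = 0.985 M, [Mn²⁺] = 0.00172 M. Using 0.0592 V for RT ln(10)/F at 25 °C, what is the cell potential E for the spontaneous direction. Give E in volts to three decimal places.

+1.696 V

Mn³⁺/Mn²⁺ is the cathode (higher E°), H⁺/H₂ the anode: E°cell = +1.50 − (+0.00) = +1.50 V, n = 2.
Overall: 2 Mn³⁺(aq) + H₂(g) → 2 Mn²⁺(aq) + 2 H⁺(aq)
Q = [Mn²⁺]^2·[H⁺]^2 / ([Mn³⁺]^2·P(H₂)); log Q = -6.615.
E = E° − (0.0592/n) log Q = +1.50 − (0.0592/2)(-6.615) = +1.696 V.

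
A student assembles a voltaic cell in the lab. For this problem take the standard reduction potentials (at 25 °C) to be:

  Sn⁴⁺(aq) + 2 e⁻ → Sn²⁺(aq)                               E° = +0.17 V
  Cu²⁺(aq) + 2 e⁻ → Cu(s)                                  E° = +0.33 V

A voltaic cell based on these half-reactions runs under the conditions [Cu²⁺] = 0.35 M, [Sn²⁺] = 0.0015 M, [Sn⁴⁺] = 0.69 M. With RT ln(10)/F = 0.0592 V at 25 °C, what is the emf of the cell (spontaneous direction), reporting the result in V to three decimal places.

Cu²⁺/Cu is the cathode (higher E°), Sn⁴⁺/Sn²⁺ the anode: E°cell = +0.33 − (+0.17) = +0.16 V, n = 2.
Overall: Cu²⁺(aq) + Sn²⁺(aq) → Cu(s) + Sn⁴⁺(aq)
Q = [Sn⁴⁺] / ([Cu²⁺]·[Sn²⁺]); log Q = 3.119.
E = E° − (0.0592/n) log Q = +0.16 − (0.0592/2)(3.119) = +0.068 V.

+0.068 V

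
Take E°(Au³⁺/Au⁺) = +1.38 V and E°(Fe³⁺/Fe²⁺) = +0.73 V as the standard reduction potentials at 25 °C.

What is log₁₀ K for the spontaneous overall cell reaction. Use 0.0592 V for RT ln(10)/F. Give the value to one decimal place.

Cathode: Au³⁺/Au⁺; anode: Fe³⁺/Fe²⁺. E°cell = +0.65 V, n = 2.
log K = nE°cell / 0.0592 = (2)(+0.65) / 0.0592 = 22.0.

22.0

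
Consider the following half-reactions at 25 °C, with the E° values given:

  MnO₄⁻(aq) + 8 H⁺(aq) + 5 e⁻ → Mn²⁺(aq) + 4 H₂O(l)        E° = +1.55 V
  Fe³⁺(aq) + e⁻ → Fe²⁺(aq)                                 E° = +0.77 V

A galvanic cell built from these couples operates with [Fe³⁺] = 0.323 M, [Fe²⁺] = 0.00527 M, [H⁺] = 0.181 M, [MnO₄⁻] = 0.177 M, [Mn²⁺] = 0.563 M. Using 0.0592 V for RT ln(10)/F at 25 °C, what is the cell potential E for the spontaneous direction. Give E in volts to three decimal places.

MnO₄⁻/Mn²⁺ is the cathode (higher E°), Fe³⁺/Fe²⁺ the anode: E°cell = +1.55 − (+0.77) = +0.78 V, n = 5.
Overall: MnO₄⁻(aq) + 8 H⁺(aq) + 5 Fe²⁺(aq) → Mn²⁺(aq) + 4 H₂O(l) + 5 Fe³⁺(aq)
Q = [Mn²⁺]·[Fe³⁺]^5 / ([MnO₄⁻]·[H⁺]^8·[Fe²⁺]^5); log Q = 15.378.
E = E° − (0.0592/n) log Q = +0.78 − (0.0592/5)(15.378) = +0.598 V.

+0.598 V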